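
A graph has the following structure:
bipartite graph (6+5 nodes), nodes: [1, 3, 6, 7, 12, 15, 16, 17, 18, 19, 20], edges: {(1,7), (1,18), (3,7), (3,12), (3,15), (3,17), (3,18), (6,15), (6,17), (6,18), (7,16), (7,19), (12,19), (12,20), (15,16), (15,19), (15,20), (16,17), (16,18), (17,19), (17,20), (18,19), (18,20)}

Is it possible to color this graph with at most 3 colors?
Yes, G is 3-colorable

A valid 3-coloring: color 1: [7, 12, 15, 17, 18]; color 2: [1, 3, 6, 16, 19, 20].
(χ(G) = 2 ≤ 3.)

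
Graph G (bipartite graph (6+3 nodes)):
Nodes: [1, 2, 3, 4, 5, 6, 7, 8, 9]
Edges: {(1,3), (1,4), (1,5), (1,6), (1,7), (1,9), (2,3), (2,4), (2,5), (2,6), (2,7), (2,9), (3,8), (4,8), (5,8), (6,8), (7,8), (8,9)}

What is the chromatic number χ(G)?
χ(G) = 2

Clique number ω(G) = 2 (lower bound: χ ≥ ω).
The graph is bipartite (no odd cycle), so 2 colors suffice: χ(G) = 2.
A valid 2-coloring: color 1: [1, 2, 8]; color 2: [3, 4, 5, 6, 7, 9].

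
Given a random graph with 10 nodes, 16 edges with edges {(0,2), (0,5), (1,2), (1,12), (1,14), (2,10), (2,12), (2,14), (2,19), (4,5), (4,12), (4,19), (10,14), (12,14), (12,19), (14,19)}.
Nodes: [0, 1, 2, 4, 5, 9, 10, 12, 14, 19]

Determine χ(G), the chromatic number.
Clique number ω(G) = 4 (lower bound: χ ≥ ω).
The clique on [1, 2, 12, 14] has size 4, forcing χ ≥ 4, and the coloring below uses 4 colors, so χ(G) = 4.
A valid 4-coloring: color 1: [2, 4, 9]; color 2: [0, 10, 12]; color 3: [5, 14]; color 4: [1, 19].

χ(G) = 4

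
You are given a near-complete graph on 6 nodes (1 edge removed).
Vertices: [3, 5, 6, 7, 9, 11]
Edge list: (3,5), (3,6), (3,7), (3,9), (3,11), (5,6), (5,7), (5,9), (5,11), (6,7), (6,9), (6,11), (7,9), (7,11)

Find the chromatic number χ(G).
χ(G) = 5

Clique number ω(G) = 5 (lower bound: χ ≥ ω).
The clique on [3, 5, 6, 7, 9] has size 5, forcing χ ≥ 5, and the coloring below uses 5 colors, so χ(G) = 5.
A valid 5-coloring: color 1: [5]; color 2: [7]; color 3: [6]; color 4: [3]; color 5: [9, 11].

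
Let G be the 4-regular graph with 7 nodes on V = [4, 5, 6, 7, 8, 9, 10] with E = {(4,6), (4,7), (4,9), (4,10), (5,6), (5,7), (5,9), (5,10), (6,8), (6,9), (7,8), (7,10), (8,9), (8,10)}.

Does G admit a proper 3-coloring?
Yes, G is 3-colorable

A valid 3-coloring: color 1: [6, 7]; color 2: [9, 10]; color 3: [4, 5, 8].
(χ(G) = 3 ≤ 3.)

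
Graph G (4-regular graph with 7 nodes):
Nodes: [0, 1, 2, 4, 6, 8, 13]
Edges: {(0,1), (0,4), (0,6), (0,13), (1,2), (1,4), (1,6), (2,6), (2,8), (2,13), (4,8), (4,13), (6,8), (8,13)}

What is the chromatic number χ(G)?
Clique number ω(G) = 3 (lower bound: χ ≥ ω).
Suppose a proper 3-coloring c exists. The clique [0, 1, 4] takes 3 distinct colors; by symmetry let c(0) = 1, c(1) = 2, c(4) = 3.
- Vertex 6: neighbors [0, 1] already have colors [1, 2] ⇒ c(6) = 3.
- Vertex 2: neighbors [1, 6] already have colors [2, 3] ⇒ c(2) = 1.
- Vertex 8: neighbors [2, 4] already have colors [1, 3] ⇒ c(8) = 2.
- Vertex 13: neighbors [0, 8, 4] already have colors [1, 2, 3] — all 3 colors blocked. Contradiction.
The forced assignments end in a contradiction, so G has no proper 3-coloring (χ ≥ 4).
The coloring below uses 4 colors, so χ(G) = 4.
A valid 4-coloring: color 1: [0, 2]; color 2: [6, 13]; color 3: [1, 8]; color 4: [4].

χ(G) = 4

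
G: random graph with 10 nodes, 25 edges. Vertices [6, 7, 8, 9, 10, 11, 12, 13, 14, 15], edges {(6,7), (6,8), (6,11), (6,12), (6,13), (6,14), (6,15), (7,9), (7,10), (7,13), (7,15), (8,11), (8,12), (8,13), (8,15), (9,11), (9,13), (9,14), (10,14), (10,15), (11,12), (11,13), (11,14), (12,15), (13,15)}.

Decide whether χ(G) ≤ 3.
The clique on vertices [6, 8, 11, 12] has size 4 > 3, so it alone needs 4 colors.

No, G is not 3-colorable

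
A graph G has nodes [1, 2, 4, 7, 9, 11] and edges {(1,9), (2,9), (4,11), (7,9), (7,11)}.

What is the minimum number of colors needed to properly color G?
Clique number ω(G) = 2 (lower bound: χ ≥ ω).
The graph is bipartite (no odd cycle), so 2 colors suffice: χ(G) = 2.
A valid 2-coloring: color 1: [9, 11]; color 2: [1, 2, 4, 7].

χ(G) = 2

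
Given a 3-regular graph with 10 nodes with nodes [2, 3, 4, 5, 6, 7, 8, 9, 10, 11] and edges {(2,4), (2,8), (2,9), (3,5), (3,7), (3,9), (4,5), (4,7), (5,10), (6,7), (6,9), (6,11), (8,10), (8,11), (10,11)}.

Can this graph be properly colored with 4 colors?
A valid 4-coloring: color 1: [2, 3, 6, 10]; color 2: [5, 7, 9, 11]; color 3: [4, 8].
(χ(G) = 3 ≤ 4.)

Yes, G is 4-colorable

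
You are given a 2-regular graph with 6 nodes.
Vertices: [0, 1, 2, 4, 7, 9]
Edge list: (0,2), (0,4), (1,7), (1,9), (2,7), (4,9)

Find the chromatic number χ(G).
Clique number ω(G) = 2 (lower bound: χ ≥ ω).
The graph is bipartite (no odd cycle), so 2 colors suffice: χ(G) = 2.
A valid 2-coloring: color 1: [0, 7, 9]; color 2: [1, 2, 4].

χ(G) = 2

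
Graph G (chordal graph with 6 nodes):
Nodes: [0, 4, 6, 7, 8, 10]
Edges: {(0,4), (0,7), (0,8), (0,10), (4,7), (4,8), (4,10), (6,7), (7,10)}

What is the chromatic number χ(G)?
Clique number ω(G) = 4 (lower bound: χ ≥ ω).
The clique on [0, 4, 7, 10] has size 4, forcing χ ≥ 4, and the coloring below uses 4 colors, so χ(G) = 4.
A valid 4-coloring: color 1: [4, 6]; color 2: [7, 8]; color 3: [0]; color 4: [10].

χ(G) = 4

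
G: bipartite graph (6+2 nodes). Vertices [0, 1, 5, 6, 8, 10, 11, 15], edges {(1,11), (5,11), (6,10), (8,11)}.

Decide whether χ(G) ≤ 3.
Yes, G is 3-colorable

A valid 3-coloring: color 1: [0, 6, 11, 15]; color 2: [1, 5, 8, 10].
(χ(G) = 2 ≤ 3.)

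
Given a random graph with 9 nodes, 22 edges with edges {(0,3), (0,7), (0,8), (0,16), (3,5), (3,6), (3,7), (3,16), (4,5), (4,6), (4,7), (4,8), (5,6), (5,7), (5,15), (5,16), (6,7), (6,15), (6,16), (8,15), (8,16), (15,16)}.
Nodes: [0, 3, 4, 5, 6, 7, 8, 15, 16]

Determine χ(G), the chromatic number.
χ(G) = 4

Clique number ω(G) = 4 (lower bound: χ ≥ ω).
The clique on [3, 5, 6, 16] has size 4, forcing χ ≥ 4, and the coloring below uses 4 colors, so χ(G) = 4.
A valid 4-coloring: color 1: [6, 8]; color 2: [7, 16]; color 3: [0, 5]; color 4: [3, 4, 15].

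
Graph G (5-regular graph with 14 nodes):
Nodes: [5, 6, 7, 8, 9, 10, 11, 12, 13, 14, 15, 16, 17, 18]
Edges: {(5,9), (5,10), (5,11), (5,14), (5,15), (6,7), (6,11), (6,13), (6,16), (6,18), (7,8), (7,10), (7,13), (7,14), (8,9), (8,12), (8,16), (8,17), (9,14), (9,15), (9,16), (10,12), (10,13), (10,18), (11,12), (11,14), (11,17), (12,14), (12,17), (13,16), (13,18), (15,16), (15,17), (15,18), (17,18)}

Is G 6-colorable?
Yes, G is 6-colorable

A valid 6-coloring: color 1: [5, 7, 16, 17]; color 2: [6, 8, 10, 14, 15]; color 3: [9, 11, 13]; color 4: [12, 18].
(χ(G) = 4 ≤ 6.)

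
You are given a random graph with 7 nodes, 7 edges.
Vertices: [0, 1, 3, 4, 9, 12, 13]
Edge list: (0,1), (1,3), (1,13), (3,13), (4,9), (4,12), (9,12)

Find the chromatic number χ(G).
χ(G) = 3

Clique number ω(G) = 3 (lower bound: χ ≥ ω).
The clique on [1, 3, 13] has size 3, forcing χ ≥ 3, and the coloring below uses 3 colors, so χ(G) = 3.
A valid 3-coloring: color 1: [1, 12]; color 2: [0, 4, 13]; color 3: [3, 9].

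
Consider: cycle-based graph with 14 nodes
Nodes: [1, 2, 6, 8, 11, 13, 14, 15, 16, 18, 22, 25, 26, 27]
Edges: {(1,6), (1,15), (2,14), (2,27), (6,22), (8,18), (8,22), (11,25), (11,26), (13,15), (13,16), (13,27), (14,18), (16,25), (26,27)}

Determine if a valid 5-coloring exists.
A valid 5-coloring: color 1: [6, 8, 11, 14, 15, 16, 27]; color 2: [1, 2, 13, 18, 22, 25, 26].
(χ(G) = 2 ≤ 5.)

Yes, G is 5-colorable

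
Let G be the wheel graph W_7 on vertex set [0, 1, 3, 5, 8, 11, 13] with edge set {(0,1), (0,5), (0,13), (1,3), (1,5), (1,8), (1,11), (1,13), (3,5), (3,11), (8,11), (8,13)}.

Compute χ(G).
Clique number ω(G) = 3 (lower bound: χ ≥ ω).
The clique on [0, 1, 5] has size 3, forcing χ ≥ 3, and the coloring below uses 3 colors, so χ(G) = 3.
A valid 3-coloring: color 1: [1]; color 2: [0, 3, 8]; color 3: [5, 11, 13].

χ(G) = 3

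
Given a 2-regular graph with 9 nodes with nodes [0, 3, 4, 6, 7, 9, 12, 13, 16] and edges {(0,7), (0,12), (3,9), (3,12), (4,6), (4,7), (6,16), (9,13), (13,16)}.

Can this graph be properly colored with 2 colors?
Odd cycle [3, 12, 0, 7, 4, 6, 16, 13, 9] needs 3 colors (χ ≥ 3).
Hence χ(G) ≥ 3 > 2, so no proper 2-coloring exists.

No, G is not 2-colorable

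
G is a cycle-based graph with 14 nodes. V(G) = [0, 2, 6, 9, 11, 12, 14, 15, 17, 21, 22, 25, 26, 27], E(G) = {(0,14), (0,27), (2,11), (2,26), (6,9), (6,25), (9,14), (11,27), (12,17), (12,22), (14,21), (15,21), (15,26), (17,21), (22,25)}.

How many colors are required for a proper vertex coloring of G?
Clique number ω(G) = 2 (lower bound: χ ≥ ω).
The graph is bipartite (no odd cycle), so 2 colors suffice: χ(G) = 2.
A valid 2-coloring: color 1: [2, 6, 14, 15, 17, 22, 27]; color 2: [0, 9, 11, 12, 21, 25, 26].

χ(G) = 2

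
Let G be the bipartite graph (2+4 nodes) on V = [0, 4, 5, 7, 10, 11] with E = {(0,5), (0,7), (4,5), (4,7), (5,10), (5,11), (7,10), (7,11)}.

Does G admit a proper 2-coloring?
A valid 2-coloring: color 1: [5, 7]; color 2: [0, 4, 10, 11].
(χ(G) = 2 ≤ 2.)

Yes, G is 2-colorable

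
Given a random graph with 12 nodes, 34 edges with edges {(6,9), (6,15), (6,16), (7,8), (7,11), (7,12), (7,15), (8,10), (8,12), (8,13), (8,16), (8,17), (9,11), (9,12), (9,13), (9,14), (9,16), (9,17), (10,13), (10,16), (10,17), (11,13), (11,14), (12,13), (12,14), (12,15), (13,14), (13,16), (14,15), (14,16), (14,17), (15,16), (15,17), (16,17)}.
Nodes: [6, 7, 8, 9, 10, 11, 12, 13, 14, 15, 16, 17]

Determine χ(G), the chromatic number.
Clique number ω(G) = 4 (lower bound: χ ≥ ω).
The clique on [8, 10, 16, 17] has size 4, forcing χ ≥ 4, and the coloring below uses 4 colors, so χ(G) = 4.
A valid 4-coloring: color 1: [11, 12, 16]; color 2: [8, 9, 15]; color 3: [6, 7, 10, 14]; color 4: [13, 17].

χ(G) = 4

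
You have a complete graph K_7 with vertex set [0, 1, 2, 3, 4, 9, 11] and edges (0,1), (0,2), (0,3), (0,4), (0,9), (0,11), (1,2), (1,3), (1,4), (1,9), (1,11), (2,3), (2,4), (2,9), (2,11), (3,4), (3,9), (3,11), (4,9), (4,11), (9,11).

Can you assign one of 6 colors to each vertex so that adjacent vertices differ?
No, G is not 6-colorable

The clique on vertices [0, 1, 2, 3, 4, 9, 11] has size 7 > 6, so it alone needs 7 colors.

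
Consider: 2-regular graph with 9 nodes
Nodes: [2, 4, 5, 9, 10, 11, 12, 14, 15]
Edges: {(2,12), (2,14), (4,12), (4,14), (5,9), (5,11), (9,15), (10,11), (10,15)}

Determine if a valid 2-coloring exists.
No, G is not 2-colorable

Odd cycle [10, 11, 5, 9, 15] needs 3 colors (χ ≥ 3).
Hence χ(G) ≥ 3 > 2, so no proper 2-coloring exists.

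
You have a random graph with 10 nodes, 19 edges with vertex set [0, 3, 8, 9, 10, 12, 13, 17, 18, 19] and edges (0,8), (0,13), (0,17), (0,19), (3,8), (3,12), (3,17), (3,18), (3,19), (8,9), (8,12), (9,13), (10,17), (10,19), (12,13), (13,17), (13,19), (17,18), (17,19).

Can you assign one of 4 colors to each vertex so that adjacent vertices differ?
A valid 4-coloring: color 1: [8, 17]; color 2: [3, 10, 13]; color 3: [9, 12, 18, 19]; color 4: [0].
(χ(G) = 4 ≤ 4.)

Yes, G is 4-colorable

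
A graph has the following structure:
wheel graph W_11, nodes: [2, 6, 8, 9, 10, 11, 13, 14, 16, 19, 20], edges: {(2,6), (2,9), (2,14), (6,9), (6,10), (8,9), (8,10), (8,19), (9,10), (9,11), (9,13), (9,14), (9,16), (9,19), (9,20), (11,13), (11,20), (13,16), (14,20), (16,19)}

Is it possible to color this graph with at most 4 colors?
Yes, G is 4-colorable

A valid 4-coloring: color 1: [9]; color 2: [2, 10, 13, 19, 20]; color 3: [6, 8, 11, 14, 16].
(χ(G) = 3 ≤ 4.)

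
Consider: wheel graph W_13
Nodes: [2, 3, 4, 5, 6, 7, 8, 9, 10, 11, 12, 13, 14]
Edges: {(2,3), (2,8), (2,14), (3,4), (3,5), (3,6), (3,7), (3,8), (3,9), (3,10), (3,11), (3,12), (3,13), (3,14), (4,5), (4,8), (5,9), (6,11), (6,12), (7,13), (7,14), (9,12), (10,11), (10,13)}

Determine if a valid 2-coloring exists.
The clique on vertices [2, 3, 8] has size 3 > 2, so it alone needs 3 colors.

No, G is not 2-colorable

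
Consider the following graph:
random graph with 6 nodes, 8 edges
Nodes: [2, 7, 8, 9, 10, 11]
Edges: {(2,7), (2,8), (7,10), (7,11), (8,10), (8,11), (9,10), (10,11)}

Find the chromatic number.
Clique number ω(G) = 3 (lower bound: χ ≥ ω).
The clique on [8, 10, 11] has size 3, forcing χ ≥ 3, and the coloring below uses 3 colors, so χ(G) = 3.
A valid 3-coloring: color 1: [2, 10]; color 2: [7, 8, 9]; color 3: [11].

χ(G) = 3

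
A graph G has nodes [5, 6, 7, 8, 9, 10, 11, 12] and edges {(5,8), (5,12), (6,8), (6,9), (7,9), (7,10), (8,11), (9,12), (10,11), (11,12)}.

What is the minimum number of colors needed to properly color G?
χ(G) = 3

Clique number ω(G) = 2 (lower bound: χ ≥ ω).
Odd cycle [9, 12, 11, 8, 6] needs 3 colors (χ ≥ 3).
The coloring below uses 3 colors, so χ(G) = 3.
A valid 3-coloring: color 1: [7, 8, 12]; color 2: [5, 9, 11]; color 3: [6, 10].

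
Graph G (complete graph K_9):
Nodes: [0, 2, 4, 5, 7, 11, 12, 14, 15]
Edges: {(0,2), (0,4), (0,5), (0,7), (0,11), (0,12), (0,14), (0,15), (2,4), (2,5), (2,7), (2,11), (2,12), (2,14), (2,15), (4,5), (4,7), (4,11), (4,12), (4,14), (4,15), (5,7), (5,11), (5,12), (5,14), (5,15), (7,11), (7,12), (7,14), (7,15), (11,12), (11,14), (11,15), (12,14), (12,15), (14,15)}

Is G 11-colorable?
A valid 11-coloring: color 1: [7]; color 2: [4]; color 3: [0]; color 4: [15]; color 5: [11]; color 6: [12]; color 7: [14]; color 8: [2]; color 9: [5].
(χ(G) = 9 ≤ 11.)

Yes, G is 11-colorable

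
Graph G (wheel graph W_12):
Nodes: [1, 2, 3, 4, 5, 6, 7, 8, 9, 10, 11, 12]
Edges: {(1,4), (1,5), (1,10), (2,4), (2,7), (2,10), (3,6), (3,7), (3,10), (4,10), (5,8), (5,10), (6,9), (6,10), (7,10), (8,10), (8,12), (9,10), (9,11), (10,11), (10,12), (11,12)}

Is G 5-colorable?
A valid 5-coloring: color 1: [10]; color 2: [4, 5, 6, 7, 11]; color 3: [1, 2, 3, 8, 9]; color 4: [12].
(χ(G) = 4 ≤ 5.)

Yes, G is 5-colorable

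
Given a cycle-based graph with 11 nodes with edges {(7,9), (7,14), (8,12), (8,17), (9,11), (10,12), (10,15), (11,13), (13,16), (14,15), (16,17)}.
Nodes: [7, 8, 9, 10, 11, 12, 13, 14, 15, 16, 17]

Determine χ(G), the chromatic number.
χ(G) = 3

Clique number ω(G) = 2 (lower bound: χ ≥ ω).
Odd cycle [8, 12, 10, 15, 14, 7, 9, 11, 13, 16, 17] needs 3 colors (χ ≥ 3).
The coloring below uses 3 colors, so χ(G) = 3.
A valid 3-coloring: color 1: [8, 9, 10, 14, 16]; color 2: [7, 11, 12, 15, 17]; color 3: [13].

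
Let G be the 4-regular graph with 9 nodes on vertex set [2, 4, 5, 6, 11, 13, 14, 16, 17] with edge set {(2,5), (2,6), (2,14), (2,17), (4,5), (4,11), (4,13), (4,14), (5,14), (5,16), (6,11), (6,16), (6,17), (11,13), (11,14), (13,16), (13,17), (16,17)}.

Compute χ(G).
χ(G) = 3

Clique number ω(G) = 3 (lower bound: χ ≥ ω).
The clique on [2, 6, 17] has size 3, forcing χ ≥ 3, and the coloring below uses 3 colors, so χ(G) = 3.
A valid 3-coloring: color 1: [2, 4, 16]; color 2: [6, 13, 14]; color 3: [5, 11, 17].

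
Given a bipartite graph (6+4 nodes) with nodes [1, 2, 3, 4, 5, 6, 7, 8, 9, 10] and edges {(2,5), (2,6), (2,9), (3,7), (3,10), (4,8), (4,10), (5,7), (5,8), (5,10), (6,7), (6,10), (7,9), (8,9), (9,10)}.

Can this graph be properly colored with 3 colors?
Yes, G is 3-colorable

A valid 3-coloring: color 1: [1, 2, 7, 8, 10]; color 2: [3, 4, 5, 6, 9].
(χ(G) = 2 ≤ 3.)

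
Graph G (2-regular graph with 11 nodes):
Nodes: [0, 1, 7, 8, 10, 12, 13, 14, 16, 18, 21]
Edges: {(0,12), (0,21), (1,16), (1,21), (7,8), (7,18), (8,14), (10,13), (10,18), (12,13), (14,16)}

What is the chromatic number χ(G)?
Clique number ω(G) = 2 (lower bound: χ ≥ ω).
Odd cycle [1, 21, 0, 12, 13, 10, 18, 7, 8, 14, 16] needs 3 colors (χ ≥ 3).
The coloring below uses 3 colors, so χ(G) = 3.
A valid 3-coloring: color 1: [1, 7, 10, 12, 14]; color 2: [8, 13, 16, 18, 21]; color 3: [0].

χ(G) = 3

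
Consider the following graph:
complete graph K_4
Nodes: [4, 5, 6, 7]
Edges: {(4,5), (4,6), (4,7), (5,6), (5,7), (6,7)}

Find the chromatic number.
χ(G) = 4

Clique number ω(G) = 4 (lower bound: χ ≥ ω).
The clique on [4, 5, 6, 7] has size 4, forcing χ ≥ 4, and the coloring below uses 4 colors, so χ(G) = 4.
A valid 4-coloring: color 1: [7]; color 2: [6]; color 3: [4]; color 4: [5].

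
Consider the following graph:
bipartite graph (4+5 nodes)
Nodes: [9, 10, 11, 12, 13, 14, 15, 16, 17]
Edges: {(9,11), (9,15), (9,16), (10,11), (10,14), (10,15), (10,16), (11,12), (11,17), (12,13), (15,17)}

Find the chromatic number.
χ(G) = 2

Clique number ω(G) = 2 (lower bound: χ ≥ ω).
The graph is bipartite (no odd cycle), so 2 colors suffice: χ(G) = 2.
A valid 2-coloring: color 1: [9, 10, 12, 17]; color 2: [11, 13, 14, 15, 16].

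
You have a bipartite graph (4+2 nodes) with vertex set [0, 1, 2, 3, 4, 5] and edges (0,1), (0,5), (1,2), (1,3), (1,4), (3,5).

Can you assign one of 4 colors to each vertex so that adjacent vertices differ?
A valid 4-coloring: color 1: [1, 5]; color 2: [0, 2, 3, 4].
(χ(G) = 2 ≤ 4.)

Yes, G is 4-colorable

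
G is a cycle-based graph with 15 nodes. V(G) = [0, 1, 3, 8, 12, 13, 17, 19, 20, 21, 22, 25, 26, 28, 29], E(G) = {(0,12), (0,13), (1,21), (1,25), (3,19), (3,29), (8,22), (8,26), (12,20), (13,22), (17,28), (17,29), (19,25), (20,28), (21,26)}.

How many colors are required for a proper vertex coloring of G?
χ(G) = 3

Clique number ω(G) = 2 (lower bound: χ ≥ ω).
Odd cycle [1, 25, 19, 3, 29, 17, 28, 20, 12, 0, 13, 22, 8, 26, 21] needs 3 colors (χ ≥ 3).
The coloring below uses 3 colors, so χ(G) = 3.
A valid 3-coloring: color 1: [1, 12, 13, 19, 26, 28, 29]; color 2: [0, 3, 17, 20, 21, 22, 25]; color 3: [8].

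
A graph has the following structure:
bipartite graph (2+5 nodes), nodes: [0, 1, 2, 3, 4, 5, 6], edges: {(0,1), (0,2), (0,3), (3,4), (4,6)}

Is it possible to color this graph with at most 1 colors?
Edge (0,1) forces its endpoints to differ, so 1 color is not enough.

No, G is not 1-colorable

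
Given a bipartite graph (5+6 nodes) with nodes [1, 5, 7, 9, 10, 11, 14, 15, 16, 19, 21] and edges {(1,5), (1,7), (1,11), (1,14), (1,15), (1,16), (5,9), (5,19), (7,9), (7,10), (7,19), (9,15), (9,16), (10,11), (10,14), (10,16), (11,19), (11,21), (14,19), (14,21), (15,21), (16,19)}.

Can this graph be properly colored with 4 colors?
A valid 4-coloring: color 1: [1, 9, 10, 19, 21]; color 2: [5, 7, 11, 14, 15, 16].
(χ(G) = 2 ≤ 4.)

Yes, G is 4-colorable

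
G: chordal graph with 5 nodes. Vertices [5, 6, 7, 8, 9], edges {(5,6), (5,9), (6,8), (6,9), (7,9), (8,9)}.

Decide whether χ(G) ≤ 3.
Yes, G is 3-colorable

A valid 3-coloring: color 1: [9]; color 2: [6, 7]; color 3: [5, 8].
(χ(G) = 3 ≤ 3.)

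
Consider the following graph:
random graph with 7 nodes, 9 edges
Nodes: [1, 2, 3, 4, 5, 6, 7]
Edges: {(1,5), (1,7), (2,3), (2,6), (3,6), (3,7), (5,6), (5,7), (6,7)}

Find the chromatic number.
χ(G) = 3

Clique number ω(G) = 3 (lower bound: χ ≥ ω).
The clique on [1, 5, 7] has size 3, forcing χ ≥ 3, and the coloring below uses 3 colors, so χ(G) = 3.
A valid 3-coloring: color 1: [1, 4, 6]; color 2: [2, 7]; color 3: [3, 5].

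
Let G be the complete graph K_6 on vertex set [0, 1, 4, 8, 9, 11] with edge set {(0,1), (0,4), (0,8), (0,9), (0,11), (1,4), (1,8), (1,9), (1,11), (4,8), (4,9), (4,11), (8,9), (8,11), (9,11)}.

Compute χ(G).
χ(G) = 6

Clique number ω(G) = 6 (lower bound: χ ≥ ω).
The clique on [0, 1, 4, 8, 9, 11] has size 6, forcing χ ≥ 6, and the coloring below uses 6 colors, so χ(G) = 6.
A valid 6-coloring: color 1: [4]; color 2: [1]; color 3: [8]; color 4: [9]; color 5: [11]; color 6: [0].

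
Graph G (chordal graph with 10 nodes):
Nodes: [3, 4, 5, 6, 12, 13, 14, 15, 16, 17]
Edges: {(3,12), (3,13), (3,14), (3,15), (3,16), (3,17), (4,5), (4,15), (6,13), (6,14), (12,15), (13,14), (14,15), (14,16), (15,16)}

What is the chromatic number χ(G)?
Clique number ω(G) = 4 (lower bound: χ ≥ ω).
The clique on [3, 14, 15, 16] has size 4, forcing χ ≥ 4, and the coloring below uses 4 colors, so χ(G) = 4.
A valid 4-coloring: color 1: [3, 4, 6]; color 2: [5, 13, 15, 17]; color 3: [12, 14]; color 4: [16].

χ(G) = 4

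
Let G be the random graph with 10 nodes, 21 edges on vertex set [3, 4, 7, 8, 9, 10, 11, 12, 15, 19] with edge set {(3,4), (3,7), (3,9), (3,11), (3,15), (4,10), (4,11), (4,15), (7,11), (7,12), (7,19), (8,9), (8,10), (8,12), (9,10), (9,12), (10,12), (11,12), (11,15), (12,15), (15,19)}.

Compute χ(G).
Clique number ω(G) = 4 (lower bound: χ ≥ ω).
The clique on [3, 4, 11, 15] has size 4, forcing χ ≥ 4, and the coloring below uses 4 colors, so χ(G) = 4.
A valid 4-coloring: color 1: [3, 12, 19]; color 2: [7, 10, 15]; color 3: [9, 11]; color 4: [4, 8].

χ(G) = 4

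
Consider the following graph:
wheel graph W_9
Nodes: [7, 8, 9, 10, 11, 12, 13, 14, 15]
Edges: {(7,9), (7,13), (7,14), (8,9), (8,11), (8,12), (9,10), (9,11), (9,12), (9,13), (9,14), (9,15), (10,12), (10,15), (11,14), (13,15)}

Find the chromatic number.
χ(G) = 3

Clique number ω(G) = 3 (lower bound: χ ≥ ω).
The clique on [7, 9, 13] has size 3, forcing χ ≥ 3, and the coloring below uses 3 colors, so χ(G) = 3.
A valid 3-coloring: color 1: [9]; color 2: [8, 10, 13, 14]; color 3: [7, 11, 12, 15].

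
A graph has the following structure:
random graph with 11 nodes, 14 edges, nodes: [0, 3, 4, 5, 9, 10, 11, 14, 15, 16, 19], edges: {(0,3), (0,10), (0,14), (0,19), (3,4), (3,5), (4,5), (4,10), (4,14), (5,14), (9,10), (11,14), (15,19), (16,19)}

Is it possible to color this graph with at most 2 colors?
No, G is not 2-colorable

The clique on vertices [3, 4, 5] has size 3 > 2, so it alone needs 3 colors.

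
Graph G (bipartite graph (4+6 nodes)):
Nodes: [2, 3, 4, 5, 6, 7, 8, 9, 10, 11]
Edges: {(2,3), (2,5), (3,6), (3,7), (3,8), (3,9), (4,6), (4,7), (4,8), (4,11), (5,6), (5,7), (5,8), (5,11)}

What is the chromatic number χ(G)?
χ(G) = 2

Clique number ω(G) = 2 (lower bound: χ ≥ ω).
The graph is bipartite (no odd cycle), so 2 colors suffice: χ(G) = 2.
A valid 2-coloring: color 1: [3, 4, 5, 10]; color 2: [2, 6, 7, 8, 9, 11].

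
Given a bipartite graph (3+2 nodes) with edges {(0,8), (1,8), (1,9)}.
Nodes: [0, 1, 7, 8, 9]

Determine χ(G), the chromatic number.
Clique number ω(G) = 2 (lower bound: χ ≥ ω).
The graph is bipartite (no odd cycle), so 2 colors suffice: χ(G) = 2.
A valid 2-coloring: color 1: [7, 8, 9]; color 2: [0, 1].

χ(G) = 2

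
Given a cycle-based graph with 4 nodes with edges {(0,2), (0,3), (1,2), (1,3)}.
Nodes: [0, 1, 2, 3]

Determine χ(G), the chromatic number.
χ(G) = 2

Clique number ω(G) = 2 (lower bound: χ ≥ ω).
The graph is bipartite (no odd cycle), so 2 colors suffice: χ(G) = 2.
A valid 2-coloring: color 1: [0, 1]; color 2: [2, 3].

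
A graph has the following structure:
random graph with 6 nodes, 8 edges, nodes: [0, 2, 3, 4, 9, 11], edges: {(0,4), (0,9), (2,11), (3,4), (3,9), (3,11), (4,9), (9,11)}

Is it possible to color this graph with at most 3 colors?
A valid 3-coloring: color 1: [2, 9]; color 2: [0, 3]; color 3: [4, 11].
(χ(G) = 3 ≤ 3.)

Yes, G is 3-colorable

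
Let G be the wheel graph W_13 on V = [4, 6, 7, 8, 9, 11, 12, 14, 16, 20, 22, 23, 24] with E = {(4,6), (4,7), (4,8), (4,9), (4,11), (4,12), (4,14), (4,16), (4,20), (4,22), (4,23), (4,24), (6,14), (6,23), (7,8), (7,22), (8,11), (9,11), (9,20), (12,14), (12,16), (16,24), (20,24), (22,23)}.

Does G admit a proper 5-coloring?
A valid 5-coloring: color 1: [4]; color 2: [6, 8, 9, 12, 22, 24]; color 3: [7, 11, 14, 16, 20, 23].
(χ(G) = 3 ≤ 5.)

Yes, G is 5-colorable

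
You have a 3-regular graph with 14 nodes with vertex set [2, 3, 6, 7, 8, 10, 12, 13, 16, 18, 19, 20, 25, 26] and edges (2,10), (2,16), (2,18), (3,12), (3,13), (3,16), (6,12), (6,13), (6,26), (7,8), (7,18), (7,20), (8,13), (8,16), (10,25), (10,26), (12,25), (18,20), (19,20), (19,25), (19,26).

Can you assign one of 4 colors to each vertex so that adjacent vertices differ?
A valid 4-coloring: color 1: [2, 3, 8, 20, 25, 26]; color 2: [6, 7, 10, 16, 19]; color 3: [12, 13, 18].
(χ(G) = 3 ≤ 4.)

Yes, G is 4-colorable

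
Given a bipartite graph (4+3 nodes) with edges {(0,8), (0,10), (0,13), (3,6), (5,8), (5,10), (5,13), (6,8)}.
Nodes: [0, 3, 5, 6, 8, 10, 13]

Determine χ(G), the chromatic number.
χ(G) = 2

Clique number ω(G) = 2 (lower bound: χ ≥ ω).
The graph is bipartite (no odd cycle), so 2 colors suffice: χ(G) = 2.
A valid 2-coloring: color 1: [3, 8, 10, 13]; color 2: [0, 5, 6].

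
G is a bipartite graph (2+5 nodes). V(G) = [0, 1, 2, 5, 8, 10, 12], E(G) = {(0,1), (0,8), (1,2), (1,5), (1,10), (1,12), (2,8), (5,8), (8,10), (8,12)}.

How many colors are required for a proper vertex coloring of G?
Clique number ω(G) = 2 (lower bound: χ ≥ ω).
The graph is bipartite (no odd cycle), so 2 colors suffice: χ(G) = 2.
A valid 2-coloring: color 1: [1, 8]; color 2: [0, 2, 5, 10, 12].

χ(G) = 2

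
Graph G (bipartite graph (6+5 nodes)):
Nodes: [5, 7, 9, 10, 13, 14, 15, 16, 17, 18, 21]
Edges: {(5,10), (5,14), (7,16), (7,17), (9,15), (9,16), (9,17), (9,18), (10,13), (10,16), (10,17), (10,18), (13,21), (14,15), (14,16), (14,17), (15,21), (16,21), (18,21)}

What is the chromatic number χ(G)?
χ(G) = 2

Clique number ω(G) = 2 (lower bound: χ ≥ ω).
The graph is bipartite (no odd cycle), so 2 colors suffice: χ(G) = 2.
A valid 2-coloring: color 1: [5, 13, 15, 16, 17, 18]; color 2: [7, 9, 10, 14, 21].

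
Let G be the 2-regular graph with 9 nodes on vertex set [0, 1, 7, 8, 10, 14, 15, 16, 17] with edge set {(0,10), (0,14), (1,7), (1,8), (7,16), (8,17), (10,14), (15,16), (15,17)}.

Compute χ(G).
Clique number ω(G) = 3 (lower bound: χ ≥ ω).
The clique on [0, 10, 14] has size 3, forcing χ ≥ 3, and the coloring below uses 3 colors, so χ(G) = 3.
A valid 3-coloring: color 1: [7, 8, 10, 15]; color 2: [1, 14, 16, 17]; color 3: [0].

χ(G) = 3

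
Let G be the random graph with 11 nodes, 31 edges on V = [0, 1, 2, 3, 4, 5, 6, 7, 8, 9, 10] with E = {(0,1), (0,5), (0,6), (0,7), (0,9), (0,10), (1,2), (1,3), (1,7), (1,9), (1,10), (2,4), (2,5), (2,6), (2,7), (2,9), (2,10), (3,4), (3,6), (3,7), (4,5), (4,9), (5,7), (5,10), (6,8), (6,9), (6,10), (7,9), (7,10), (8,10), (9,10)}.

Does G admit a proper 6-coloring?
Yes, G is 6-colorable

A valid 6-coloring: color 1: [4, 10]; color 2: [3, 5, 8, 9]; color 3: [0, 2]; color 4: [6, 7]; color 5: [1].
(χ(G) = 5 ≤ 6.)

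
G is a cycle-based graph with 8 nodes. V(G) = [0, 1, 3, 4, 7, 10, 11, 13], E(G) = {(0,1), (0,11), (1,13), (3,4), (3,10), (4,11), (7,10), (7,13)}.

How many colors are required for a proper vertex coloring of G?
χ(G) = 2

Clique number ω(G) = 2 (lower bound: χ ≥ ω).
The graph is bipartite (no odd cycle), so 2 colors suffice: χ(G) = 2.
A valid 2-coloring: color 1: [1, 3, 7, 11]; color 2: [0, 4, 10, 13].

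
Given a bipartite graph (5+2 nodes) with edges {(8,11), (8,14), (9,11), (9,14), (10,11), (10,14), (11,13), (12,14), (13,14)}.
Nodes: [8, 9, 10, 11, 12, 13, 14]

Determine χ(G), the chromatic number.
χ(G) = 2

Clique number ω(G) = 2 (lower bound: χ ≥ ω).
The graph is bipartite (no odd cycle), so 2 colors suffice: χ(G) = 2.
A valid 2-coloring: color 1: [11, 14]; color 2: [8, 9, 10, 12, 13].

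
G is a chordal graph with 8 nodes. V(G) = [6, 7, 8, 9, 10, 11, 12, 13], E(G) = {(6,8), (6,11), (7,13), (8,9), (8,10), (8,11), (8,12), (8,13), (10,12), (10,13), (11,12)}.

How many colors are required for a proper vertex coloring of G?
χ(G) = 3

Clique number ω(G) = 3 (lower bound: χ ≥ ω).
The clique on [8, 10, 12] has size 3, forcing χ ≥ 3, and the coloring below uses 3 colors, so χ(G) = 3.
A valid 3-coloring: color 1: [7, 8]; color 2: [9, 10, 11]; color 3: [6, 12, 13].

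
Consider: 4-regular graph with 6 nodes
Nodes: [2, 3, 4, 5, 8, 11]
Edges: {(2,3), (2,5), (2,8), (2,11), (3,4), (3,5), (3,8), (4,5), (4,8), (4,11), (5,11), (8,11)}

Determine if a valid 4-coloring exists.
Yes, G is 4-colorable

A valid 4-coloring: color 1: [5, 8]; color 2: [2, 4]; color 3: [3, 11].
(χ(G) = 3 ≤ 4.)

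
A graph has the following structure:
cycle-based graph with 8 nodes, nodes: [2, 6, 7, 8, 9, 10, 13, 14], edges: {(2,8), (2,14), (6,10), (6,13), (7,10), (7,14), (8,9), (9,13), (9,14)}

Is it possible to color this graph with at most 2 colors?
A valid 2-coloring: color 1: [8, 10, 13, 14]; color 2: [2, 6, 7, 9].
(χ(G) = 2 ≤ 2.)

Yes, G is 2-colorable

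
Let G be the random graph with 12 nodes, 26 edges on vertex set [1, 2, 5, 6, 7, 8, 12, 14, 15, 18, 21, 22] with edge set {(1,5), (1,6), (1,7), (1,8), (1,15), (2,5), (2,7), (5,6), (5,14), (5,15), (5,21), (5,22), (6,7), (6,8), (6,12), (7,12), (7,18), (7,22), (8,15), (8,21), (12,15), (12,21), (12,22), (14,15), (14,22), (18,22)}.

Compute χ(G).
Clique number ω(G) = 3 (lower bound: χ ≥ ω).
The clique on [1, 5, 6] has size 3, forcing χ ≥ 3, and the coloring below uses 3 colors, so χ(G) = 3.
A valid 3-coloring: color 1: [5, 7, 8]; color 2: [2, 6, 15, 21, 22]; color 3: [1, 12, 14, 18].

χ(G) = 3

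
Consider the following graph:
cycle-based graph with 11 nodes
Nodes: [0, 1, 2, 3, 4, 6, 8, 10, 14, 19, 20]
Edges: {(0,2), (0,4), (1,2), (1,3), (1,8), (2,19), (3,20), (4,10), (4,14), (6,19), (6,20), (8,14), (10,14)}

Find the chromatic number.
χ(G) = 3

Clique number ω(G) = 3 (lower bound: χ ≥ ω).
The clique on [4, 10, 14] has size 3, forcing χ ≥ 3, and the coloring below uses 3 colors, so χ(G) = 3.
A valid 3-coloring: color 1: [0, 1, 14, 19, 20]; color 2: [2, 3, 4, 6, 8]; color 3: [10].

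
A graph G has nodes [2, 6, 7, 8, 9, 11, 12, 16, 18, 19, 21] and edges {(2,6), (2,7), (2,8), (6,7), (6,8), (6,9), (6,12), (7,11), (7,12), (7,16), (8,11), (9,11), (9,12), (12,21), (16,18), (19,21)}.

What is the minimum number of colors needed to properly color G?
χ(G) = 3

Clique number ω(G) = 3 (lower bound: χ ≥ ω).
The clique on [6, 9, 12] has size 3, forcing χ ≥ 3, and the coloring below uses 3 colors, so χ(G) = 3.
A valid 3-coloring: color 1: [7, 8, 9, 18, 21]; color 2: [6, 11, 16, 19]; color 3: [2, 12].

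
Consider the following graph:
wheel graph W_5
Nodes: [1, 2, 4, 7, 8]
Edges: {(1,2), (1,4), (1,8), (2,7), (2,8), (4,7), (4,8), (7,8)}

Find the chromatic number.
Clique number ω(G) = 3 (lower bound: χ ≥ ω).
The clique on [1, 2, 8] has size 3, forcing χ ≥ 3, and the coloring below uses 3 colors, so χ(G) = 3.
A valid 3-coloring: color 1: [8]; color 2: [2, 4]; color 3: [1, 7].

χ(G) = 3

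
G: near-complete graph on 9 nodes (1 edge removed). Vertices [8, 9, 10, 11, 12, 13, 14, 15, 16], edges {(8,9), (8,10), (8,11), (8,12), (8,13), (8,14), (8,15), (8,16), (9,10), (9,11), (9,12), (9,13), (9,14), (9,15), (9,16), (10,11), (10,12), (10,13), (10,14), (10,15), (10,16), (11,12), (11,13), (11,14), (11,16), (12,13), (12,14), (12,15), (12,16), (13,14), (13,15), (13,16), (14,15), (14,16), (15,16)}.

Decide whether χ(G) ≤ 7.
No, G is not 7-colorable

The clique on vertices [8, 9, 10, 11, 12, 13, 14, 16] has size 8 > 7, so it alone needs 8 colors.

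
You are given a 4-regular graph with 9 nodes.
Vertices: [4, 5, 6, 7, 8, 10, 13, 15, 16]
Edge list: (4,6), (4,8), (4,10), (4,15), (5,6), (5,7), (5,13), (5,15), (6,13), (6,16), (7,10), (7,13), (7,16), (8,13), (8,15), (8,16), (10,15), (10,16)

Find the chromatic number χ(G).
Clique number ω(G) = 3 (lower bound: χ ≥ ω).
The clique on [4, 8, 15] has size 3, forcing χ ≥ 3, and the coloring below uses 3 colors, so χ(G) = 3.
A valid 3-coloring: color 1: [4, 13, 16]; color 2: [6, 7, 15]; color 3: [5, 8, 10].

χ(G) = 3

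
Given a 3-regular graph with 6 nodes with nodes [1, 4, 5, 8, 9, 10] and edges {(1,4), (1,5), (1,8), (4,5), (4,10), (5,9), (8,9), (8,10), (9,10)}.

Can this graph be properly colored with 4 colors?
Yes, G is 4-colorable

A valid 4-coloring: color 1: [4, 8]; color 2: [5, 10]; color 3: [1, 9].
(χ(G) = 3 ≤ 4.)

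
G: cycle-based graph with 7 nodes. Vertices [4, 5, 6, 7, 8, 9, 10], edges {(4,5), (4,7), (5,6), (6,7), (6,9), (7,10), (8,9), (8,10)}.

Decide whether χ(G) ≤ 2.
No, G is not 2-colorable

Odd cycle [9, 8, 10, 7, 4, 5, 6] needs 3 colors (χ ≥ 3).
Hence χ(G) ≥ 3 > 2, so no proper 2-coloring exists.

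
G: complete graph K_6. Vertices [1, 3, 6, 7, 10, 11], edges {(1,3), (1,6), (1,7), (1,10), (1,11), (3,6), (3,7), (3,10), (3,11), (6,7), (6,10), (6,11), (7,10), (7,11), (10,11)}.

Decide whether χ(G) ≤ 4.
The clique on vertices [1, 3, 6, 7, 10, 11] has size 6 > 4, so it alone needs 6 colors.

No, G is not 4-colorable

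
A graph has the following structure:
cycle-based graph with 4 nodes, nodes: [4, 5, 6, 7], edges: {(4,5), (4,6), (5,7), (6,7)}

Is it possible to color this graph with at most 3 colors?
Yes, G is 3-colorable

A valid 3-coloring: color 1: [4, 7]; color 2: [5, 6].
(χ(G) = 2 ≤ 3.)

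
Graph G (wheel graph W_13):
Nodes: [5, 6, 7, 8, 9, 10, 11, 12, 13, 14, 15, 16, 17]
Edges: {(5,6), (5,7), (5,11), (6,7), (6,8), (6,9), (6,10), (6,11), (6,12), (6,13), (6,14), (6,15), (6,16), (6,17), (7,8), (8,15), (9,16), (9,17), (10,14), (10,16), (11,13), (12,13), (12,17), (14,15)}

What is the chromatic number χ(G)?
Clique number ω(G) = 3 (lower bound: χ ≥ ω).
The clique on [5, 6, 11] has size 3, forcing χ ≥ 3, and the coloring below uses 3 colors, so χ(G) = 3.
A valid 3-coloring: color 1: [6]; color 2: [7, 9, 10, 11, 12, 15]; color 3: [5, 8, 13, 14, 16, 17].

χ(G) = 3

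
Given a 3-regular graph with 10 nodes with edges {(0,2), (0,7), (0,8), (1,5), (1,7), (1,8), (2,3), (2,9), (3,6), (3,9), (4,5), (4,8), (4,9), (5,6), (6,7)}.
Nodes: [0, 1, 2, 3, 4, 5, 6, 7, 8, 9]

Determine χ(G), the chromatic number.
χ(G) = 3

Clique number ω(G) = 3 (lower bound: χ ≥ ω).
The clique on [2, 3, 9] has size 3, forcing χ ≥ 3, and the coloring below uses 3 colors, so χ(G) = 3.
A valid 3-coloring: color 1: [0, 1, 6, 9]; color 2: [3, 4, 7]; color 3: [2, 5, 8].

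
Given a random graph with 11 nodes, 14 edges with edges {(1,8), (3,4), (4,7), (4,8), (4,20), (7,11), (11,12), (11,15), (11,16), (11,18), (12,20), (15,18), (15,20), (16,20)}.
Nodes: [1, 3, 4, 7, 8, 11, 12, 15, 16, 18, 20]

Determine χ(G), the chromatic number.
Clique number ω(G) = 3 (lower bound: χ ≥ ω).
The clique on [11, 15, 18] has size 3, forcing χ ≥ 3, and the coloring below uses 3 colors, so χ(G) = 3.
A valid 3-coloring: color 1: [3, 8, 11, 20]; color 2: [1, 4, 12, 15, 16]; color 3: [7, 18].

χ(G) = 3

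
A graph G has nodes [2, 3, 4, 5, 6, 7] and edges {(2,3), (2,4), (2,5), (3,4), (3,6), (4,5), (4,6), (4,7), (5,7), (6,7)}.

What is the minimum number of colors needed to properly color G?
χ(G) = 4

Clique number ω(G) = 3 (lower bound: χ ≥ ω).
Odd cycle [5, 2, 3, 6, 7] needs 3 colors (χ ≥ 3).
Vertex 4 is adjacent to every vertex of [2, 3, 5, 6, 7], which already need 3 colors among themselves, so 4 needs a new color (χ ≥ 4).
The coloring below uses 4 colors, so χ(G) = 4.
A valid 4-coloring: color 1: [4]; color 2: [5, 6]; color 3: [2, 7]; color 4: [3].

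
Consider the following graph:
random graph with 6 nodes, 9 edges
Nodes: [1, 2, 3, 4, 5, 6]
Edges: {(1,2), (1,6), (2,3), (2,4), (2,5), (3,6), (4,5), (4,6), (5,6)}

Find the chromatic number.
Clique number ω(G) = 3 (lower bound: χ ≥ ω).
The clique on [2, 4, 5] has size 3, forcing χ ≥ 3, and the coloring below uses 3 colors, so χ(G) = 3.
A valid 3-coloring: color 1: [2, 6]; color 2: [1, 3, 4]; color 3: [5].

χ(G) = 3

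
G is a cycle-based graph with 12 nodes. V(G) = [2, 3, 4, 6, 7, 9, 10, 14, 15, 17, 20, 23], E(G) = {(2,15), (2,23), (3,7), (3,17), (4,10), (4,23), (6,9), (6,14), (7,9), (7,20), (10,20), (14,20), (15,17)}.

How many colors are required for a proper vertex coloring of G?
Clique number ω(G) = 2 (lower bound: χ ≥ ω).
Odd cycle [20, 14, 6, 9, 7] needs 3 colors (χ ≥ 3).
The coloring below uses 3 colors, so χ(G) = 3.
A valid 3-coloring: color 1: [2, 4, 7, 14, 17]; color 2: [3, 9, 15, 20, 23]; color 3: [6, 10].

χ(G) = 3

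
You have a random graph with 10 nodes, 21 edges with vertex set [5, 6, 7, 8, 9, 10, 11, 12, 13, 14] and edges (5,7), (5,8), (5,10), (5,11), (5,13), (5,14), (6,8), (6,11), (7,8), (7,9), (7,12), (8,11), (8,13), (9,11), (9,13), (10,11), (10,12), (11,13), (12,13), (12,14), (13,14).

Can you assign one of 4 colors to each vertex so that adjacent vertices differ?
A valid 4-coloring: color 1: [7, 11, 14]; color 2: [6, 10, 13]; color 3: [5, 9, 12]; color 4: [8].
(χ(G) = 4 ≤ 4.)

Yes, G is 4-colorable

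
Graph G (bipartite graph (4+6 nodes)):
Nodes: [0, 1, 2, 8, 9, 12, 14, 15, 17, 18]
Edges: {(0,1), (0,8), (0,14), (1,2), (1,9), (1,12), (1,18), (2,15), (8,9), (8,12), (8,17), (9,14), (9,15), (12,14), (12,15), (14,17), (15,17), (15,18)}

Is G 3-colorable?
A valid 3-coloring: color 1: [1, 8, 14, 15]; color 2: [0, 2, 9, 12, 17, 18].
(χ(G) = 2 ≤ 3.)

Yes, G is 3-colorable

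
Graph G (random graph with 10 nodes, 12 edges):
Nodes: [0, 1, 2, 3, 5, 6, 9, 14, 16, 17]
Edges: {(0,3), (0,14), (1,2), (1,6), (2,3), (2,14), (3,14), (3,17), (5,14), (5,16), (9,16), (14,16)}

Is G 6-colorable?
A valid 6-coloring: color 1: [1, 9, 14, 17]; color 2: [3, 6, 16]; color 3: [0, 2, 5].
(χ(G) = 3 ≤ 6.)

Yes, G is 6-colorable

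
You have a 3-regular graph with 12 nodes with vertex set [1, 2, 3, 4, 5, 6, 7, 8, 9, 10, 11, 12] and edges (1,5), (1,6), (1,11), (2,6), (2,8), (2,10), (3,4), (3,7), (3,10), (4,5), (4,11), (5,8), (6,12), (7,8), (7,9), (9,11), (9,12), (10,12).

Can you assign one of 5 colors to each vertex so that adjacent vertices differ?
A valid 5-coloring: color 1: [2, 5, 7, 11, 12]; color 2: [1, 3, 8, 9]; color 3: [4, 6, 10].
(χ(G) = 3 ≤ 5.)

Yes, G is 5-colorable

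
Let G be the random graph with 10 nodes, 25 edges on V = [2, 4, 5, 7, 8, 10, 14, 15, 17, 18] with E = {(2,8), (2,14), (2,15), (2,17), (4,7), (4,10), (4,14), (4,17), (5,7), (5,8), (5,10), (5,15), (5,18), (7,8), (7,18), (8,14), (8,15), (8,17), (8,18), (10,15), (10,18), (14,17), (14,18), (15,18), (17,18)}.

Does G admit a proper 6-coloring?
Yes, G is 6-colorable

A valid 6-coloring: color 1: [2, 4, 18]; color 2: [8, 10]; color 3: [5, 17]; color 4: [7, 14, 15].
(χ(G) = 4 ≤ 6.)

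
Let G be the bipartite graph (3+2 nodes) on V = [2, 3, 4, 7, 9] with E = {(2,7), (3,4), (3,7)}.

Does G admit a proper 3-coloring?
Yes, G is 3-colorable

A valid 3-coloring: color 1: [2, 3, 9]; color 2: [4, 7].
(χ(G) = 2 ≤ 3.)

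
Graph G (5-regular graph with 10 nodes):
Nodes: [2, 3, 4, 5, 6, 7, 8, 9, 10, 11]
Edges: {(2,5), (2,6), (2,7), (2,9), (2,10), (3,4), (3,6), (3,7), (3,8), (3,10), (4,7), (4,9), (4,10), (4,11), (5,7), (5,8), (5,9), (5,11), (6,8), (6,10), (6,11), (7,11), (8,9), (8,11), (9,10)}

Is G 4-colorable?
A valid 4-coloring: color 1: [2, 3, 11]; color 2: [4, 5, 6]; color 3: [7, 8, 10]; color 4: [9].
(χ(G) = 4 ≤ 4.)

Yes, G is 4-colorable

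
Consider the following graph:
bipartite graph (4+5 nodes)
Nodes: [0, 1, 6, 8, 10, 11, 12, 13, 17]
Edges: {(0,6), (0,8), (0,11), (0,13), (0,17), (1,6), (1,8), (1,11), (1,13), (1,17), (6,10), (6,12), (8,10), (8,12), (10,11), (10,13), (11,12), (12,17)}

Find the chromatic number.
Clique number ω(G) = 2 (lower bound: χ ≥ ω).
The graph is bipartite (no odd cycle), so 2 colors suffice: χ(G) = 2.
A valid 2-coloring: color 1: [0, 1, 10, 12]; color 2: [6, 8, 11, 13, 17].

χ(G) = 2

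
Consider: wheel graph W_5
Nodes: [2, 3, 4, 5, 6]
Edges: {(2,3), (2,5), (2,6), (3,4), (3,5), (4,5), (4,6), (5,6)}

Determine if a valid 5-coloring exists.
A valid 5-coloring: color 1: [5]; color 2: [2, 4]; color 3: [3, 6].
(χ(G) = 3 ≤ 5.)

Yes, G is 5-colorable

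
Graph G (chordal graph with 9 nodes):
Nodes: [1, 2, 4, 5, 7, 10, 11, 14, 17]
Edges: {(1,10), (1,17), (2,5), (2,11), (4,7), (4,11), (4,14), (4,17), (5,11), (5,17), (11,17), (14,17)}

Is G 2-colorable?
The clique on vertices [4, 11, 17] has size 3 > 2, so it alone needs 3 colors.

No, G is not 2-colorable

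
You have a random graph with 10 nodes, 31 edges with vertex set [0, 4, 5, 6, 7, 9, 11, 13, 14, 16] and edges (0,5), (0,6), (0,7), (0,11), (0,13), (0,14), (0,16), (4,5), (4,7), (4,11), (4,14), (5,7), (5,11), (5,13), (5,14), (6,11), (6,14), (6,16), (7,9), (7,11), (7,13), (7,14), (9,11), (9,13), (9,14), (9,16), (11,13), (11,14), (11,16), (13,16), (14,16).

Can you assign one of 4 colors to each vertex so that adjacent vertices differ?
No, G is not 4-colorable

The clique on vertices [0, 5, 7, 11, 13] has size 5 > 4, so it alone needs 5 colors.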